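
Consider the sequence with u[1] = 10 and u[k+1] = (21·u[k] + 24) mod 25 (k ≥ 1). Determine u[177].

We have u[1] = 10, u[2] = 9, u[3] = 13, u[4] = 22, u[5] = 11, u[6] = 5, u[7] = 4, u[8] = 8, u[9] = 17, u[10] = 6, u[11] = 0, u[12] = 24, u[13] = 3, u[14] = 12, u[15] = 1, u[16] = 20, u[17] = 19, u[18] = 23, u[19] = 7, u[20] = 21, u[21] = 15, u[22] = 14, u[23] = 18, u[24] = 2, u[25] = 16, u[26] = 10.
The sequence repeats with period 25.
So u[177] = u[1 + ((177-1) mod 25)] = u[2] = 9.

9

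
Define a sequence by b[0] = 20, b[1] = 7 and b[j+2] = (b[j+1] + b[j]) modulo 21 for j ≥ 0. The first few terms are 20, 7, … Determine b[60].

16

We have b[0] = 20,  b[1] = 7,  b[2] = 6,  b[3] = 13,  b[4] = 19,  b[5] = 11,  b[6] = 9,  b[7] = 20,  b[8] = 8,  b[9] = 7,  b[10] = 15,  b[11] = 1,  b[12] = 16,  b[13] = 17,  b[14] = 12,  b[15] = 8,  b[16] = 20,  b[17] = 7.
The sequence repeats with period 16.
(60 - 0) mod 16 = 12, so b[60] = b[12] = 16.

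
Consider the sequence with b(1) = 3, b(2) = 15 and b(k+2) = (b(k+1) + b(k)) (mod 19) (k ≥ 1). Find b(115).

2

We have b(1) = 3, b(2) = 15, b(3) = 18, b(4) = 14, b(5) = 13, b(6) = 8, b(7) = 2, b(8) = 10, b(9) = 12, b(10) = 3, b(11) = 15.
Since (b(10), b(11)) = (b(1), b(2)) = (3, 15) (two consecutive terms determine the rest), the sequence is periodic with period 9.
(115 - 1) mod 9 = 6, so b(115) = b(7) = 2.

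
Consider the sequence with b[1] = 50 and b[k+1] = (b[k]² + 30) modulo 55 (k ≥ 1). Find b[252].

30

We have b[1] = 50, b[2] = 0, b[3] = 30, b[4] = 50.
The sequence repeats with period 3.
So b[252] = b[1 + ((252-1) mod 3)] = b[3] = 30.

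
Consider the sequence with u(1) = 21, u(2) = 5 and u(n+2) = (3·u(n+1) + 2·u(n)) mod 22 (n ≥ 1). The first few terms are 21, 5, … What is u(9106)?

Computing terms: u(1) = 21; u(2) = 5; u(3) = 13; u(4) = 5; u(5) = 19; u(6) = 1; u(7) = 19; u(8) = 15; u(9) = 17; u(10) = 15; u(11) = 13; u(12) = 3; u(13) = 13; u(14) = 1; u(15) = 7; u(16) = 1; u(17) = 17; u(18) = 9; u(19) = 17; u(20) = 3; u(21) = 21; u(22) = 3; u(23) = 7; u(24) = 5; u(25) = 7; u(26) = 9; u(27) = 19; u(28) = 9; u(29) = 21; u(30) = 15; u(31) = 21; u(32) = 5.
The sequence repeats with period 30.
(9106 - 1) mod 30 = 15, so u(9106) = u(16) = 1.

1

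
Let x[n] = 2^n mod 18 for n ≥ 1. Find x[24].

Listing terms: x[1] = 2; x[2] = 4; x[3] = 8; x[4] = 16; x[5] = 14; x[6] = 10; x[7] = 2.
The sequence repeats with period 6.
(24 - 1) mod 6 = 5, so x[24] = x[6] = 10.

10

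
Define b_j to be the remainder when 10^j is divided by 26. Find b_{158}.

22

We have b_0 = 1,  b_1 = 10,  b_2 = 22,  b_3 = 12,  b_4 = 16,  b_5 = 4,  b_6 = 14,  b_7 = 10.
Since b_7 = b_1 = 10, the sequence is eventually periodic: after a pre-period of length 1 it cycles with period 6.
For j ≥ 1, b_j depends only on (j - 1) mod 6. (158 - 1) mod 6 = 1, so b_{158} = b_2 = 22.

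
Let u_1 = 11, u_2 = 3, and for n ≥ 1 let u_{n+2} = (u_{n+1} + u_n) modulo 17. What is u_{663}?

Listing terms: u_1 = 11; u_2 = 3; u_3 = 14; u_4 = 0; u_5 = 14; u_6 = 14; u_7 = 11; u_8 = 8; u_9 = 2; u_{10} = 10; u_{11} = 12; u_{12} = 5; u_{13} = 0; u_{14} = 5; u_{15} = 5; u_{16} = 10; u_{17} = 15; u_{18} = 8; u_{19} = 6; u_{20} = 14; u_{21} = 3; u_{22} = 0; u_{23} = 3; u_{24} = 3; u_{25} = 6; u_{26} = 9; u_{27} = 15; u_{28} = 7; u_{29} = 5; u_{30} = 12; u_{31} = 0; u_{32} = 12; u_{33} = 12; u_{34} = 7; u_{35} = 2; u_{36} = 9; u_{37} = 11; u_{38} = 3.
The sequence repeats with period 36.
So u_{663} = u_{1 + ((663-1) mod 36)} = u_{15} = 5.

5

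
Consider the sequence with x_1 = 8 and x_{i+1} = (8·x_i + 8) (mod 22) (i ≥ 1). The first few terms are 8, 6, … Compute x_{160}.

Computing terms: x_1 = 8,  x_2 = 6,  x_3 = 12,  x_4 = 16,  x_5 = 4,  x_6 = 18,  x_7 = 20,  x_8 = 14,  x_9 = 10,  x_{10} = 0,  x_{11} = 8.
The sequence repeats with period 10.
(160 - 1) mod 10 = 9, so x_{160} = x_{10} = 0.

0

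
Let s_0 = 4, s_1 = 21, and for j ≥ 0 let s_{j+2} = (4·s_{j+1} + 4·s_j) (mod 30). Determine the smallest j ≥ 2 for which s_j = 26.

4

Computing terms: s_0 = 4,  s_1 = 21,  s_2 = 10,  s_3 = 4,  s_4 = 26,  s_5 = 0,  s_6 = 14,  s_7 = 26,  s_8 = 10,  s_9 = 24,  s_{10} = 16,  s_{11} = 10,  s_{12} = 14,  s_{13} = 6,  s_{14} = 20,  s_{15} = 14,  s_{16} = 16,  s_{17} = 0,  s_{18} = 4,  s_{19} = 16,  s_{20} = 20,  s_{21} = 24,  s_{22} = 26,  s_{23} = 20,  s_{24} = 4,  s_{25} = 6,  s_{26} = 10,  s_{27} = 4.
Since (s_{26}, s_{27}) = (s_2, s_3) = (10, 4) (two consecutive terms determine the rest), the sequence is eventually periodic: after a pre-period of length 2 it cycles with period 24.
The value 26 first appears (with j ≥ 2) at s_4.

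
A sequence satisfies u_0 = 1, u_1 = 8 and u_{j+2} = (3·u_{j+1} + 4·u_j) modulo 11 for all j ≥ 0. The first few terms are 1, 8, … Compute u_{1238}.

Computing terms: u_0 = 1; u_1 = 8; u_2 = 6; u_3 = 6; u_4 = 9; u_5 = 7; u_6 = 2; u_7 = 1; u_8 = 0; u_9 = 4; u_{10} = 1; u_{11} = 8.
The sequence repeats with period 10.
(1238 - 0) mod 10 = 8, so u_{1238} = u_8 = 0.

0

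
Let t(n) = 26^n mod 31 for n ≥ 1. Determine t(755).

6

Listing terms: t(1) = 26, t(2) = 25, t(3) = 30, t(4) = 5, t(5) = 6, t(6) = 1, t(7) = 26.
Since t(7) = t(1) = 26, the sequence is periodic with period 6.
So t(755) = t(1 + ((755-1) mod 6)) = t(5) = 6.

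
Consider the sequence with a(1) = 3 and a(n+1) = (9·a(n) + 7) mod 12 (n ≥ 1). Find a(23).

1

Listing terms: a(1) = 3,  a(2) = 10,  a(3) = 1,  a(4) = 4,  a(5) = 7,  a(6) = 10.
Since a(6) = a(2) = 10, the sequence is eventually periodic: after a pre-period of length 1 it cycles with period 4.
For n ≥ 2, a(n) depends only on (n - 2) mod 4. (23 - 2) mod 4 = 1, so a(23) = a(3) = 1.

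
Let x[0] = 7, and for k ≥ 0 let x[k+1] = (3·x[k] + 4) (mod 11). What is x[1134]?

1

Listing terms: x[0] = 7; x[1] = 3; x[2] = 2; x[3] = 10; x[4] = 1; x[5] = 7.
Since x[5] = x[0] = 7, the sequence is periodic with period 5.
(1134 - 0) mod 5 = 4, so x[1134] = x[4] = 1.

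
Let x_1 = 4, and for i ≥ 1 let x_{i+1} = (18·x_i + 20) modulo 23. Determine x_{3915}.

19

We have x_1 = 4,  x_2 = 0,  x_3 = 20,  x_4 = 12,  x_5 = 6,  x_6 = 13,  x_7 = 1,  x_8 = 15,  x_9 = 14,  x_{10} = 19,  x_{11} = 17,  x_{12} = 4.
The sequence repeats with period 11.
(3915 - 1) mod 11 = 9, so x_{3915} = x_{10} = 19.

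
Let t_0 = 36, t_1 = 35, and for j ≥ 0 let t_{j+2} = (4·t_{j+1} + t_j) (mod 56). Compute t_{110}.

t_0 = 36; t_1 = 35; t_2 = 8; t_3 = 11; t_4 = 52; t_5 = 51; t_6 = 32; t_7 = 11; t_8 = 20; t_9 = 35; t_{10} = 48; t_{11} = 3; t_{12} = 4; t_{13} = 19; t_{14} = 24; t_{15} = 3; t_{16} = 36; t_{17} = 35.
Since (t_{16}, t_{17}) = (t_0, t_1) = (36, 35) (two consecutive terms determine the rest), the sequence is periodic with period 16.
So t_{110} = t_{0 + ((110-0) mod 16)} = t_{14} = 24.

24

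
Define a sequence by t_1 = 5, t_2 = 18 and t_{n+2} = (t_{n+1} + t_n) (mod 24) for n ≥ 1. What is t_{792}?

13

We have t_1 = 5; t_2 = 18; t_3 = 23; t_4 = 17; t_5 = 16; t_6 = 9; t_7 = 1; t_8 = 10; t_9 = 11; t_{10} = 21; t_{11} = 8; t_{12} = 5; t_{13} = 13; t_{14} = 18; t_{15} = 7; t_{16} = 1; t_{17} = 8; t_{18} = 9; t_{19} = 17; t_{20} = 2; t_{21} = 19; t_{22} = 21; t_{23} = 16; t_{24} = 13; t_{25} = 5; t_{26} = 18.
The sequence repeats with period 24.
(792 - 1) mod 24 = 23, so t_{792} = t_{24} = 13.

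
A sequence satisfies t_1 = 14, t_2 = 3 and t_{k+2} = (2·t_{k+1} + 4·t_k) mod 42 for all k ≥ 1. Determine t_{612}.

40

Computing terms: t_1 = 14,  t_2 = 3,  t_3 = 20,  t_4 = 10,  t_5 = 16,  t_6 = 30,  t_7 = 40,  t_8 = 32,  t_9 = 14,  t_{10} = 30,  t_{11} = 32,  t_{12} = 16,  t_{13} = 34,  t_{14} = 6,  t_{15} = 22,  t_{16} = 26,  t_{17} = 14,  t_{18} = 6,  t_{19} = 26,  t_{20} = 34,  t_{21} = 4,  t_{22} = 18,  t_{23} = 10,  t_{24} = 8,  t_{25} = 14,  t_{26} = 18,  t_{27} = 8,  t_{28} = 4,  t_{29} = 40,  t_{30} = 12,  t_{31} = 16,  t_{32} = 38,  t_{33} = 14,  t_{34} = 12,  t_{35} = 38,  t_{36} = 40,  t_{37} = 22,  t_{38} = 36,  t_{39} = 34,  t_{40} = 2,  t_{41} = 14,  t_{42} = 36,  t_{43} = 2,  t_{44} = 22,  t_{45} = 10,  t_{46} = 24,  t_{47} = 4,  t_{48} = 20,  t_{49} = 14,  t_{50} = 24,  t_{51} = 20,  t_{52} = 10.
Since (t_{51}, t_{52}) = (t_3, t_4) = (20, 10) (two consecutive terms determine the rest), the sequence is eventually periodic: after a pre-period of length 2 it cycles with period 48.
For k ≥ 3, t_k depends only on (k - 3) mod 48. (612 - 3) mod 48 = 33, so t_{612} = t_{36} = 40.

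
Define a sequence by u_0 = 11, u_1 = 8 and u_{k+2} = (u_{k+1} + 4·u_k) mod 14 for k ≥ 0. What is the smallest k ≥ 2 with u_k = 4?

u_0 = 11, u_1 = 8, u_2 = 10, u_3 = 0, u_4 = 12, u_5 = 12, u_6 = 4, u_7 = 10, u_8 = 12, u_9 = 10, u_{10} = 2, u_{11} = 0, u_{12} = 8, u_{13} = 8, u_{14} = 12, u_{15} = 2, u_{16} = 8, u_{17} = 2, u_{18} = 6, u_{19} = 0, u_{20} = 10, u_{21} = 10, u_{22} = 8, u_{23} = 6, u_{24} = 10, u_{25} = 6, u_{26} = 4, u_{27} = 0, u_{28} = 2, u_{29} = 2, u_{30} = 10, u_{31} = 4, u_{32} = 2, u_{33} = 4, u_{34} = 12, u_{35} = 0, u_{36} = 6, u_{37} = 6, u_{38} = 2, u_{39} = 12, u_{40} = 6, u_{41} = 12, u_{42} = 8, u_{43} = 0, u_{44} = 4, u_{45} = 4, u_{46} = 6, u_{47} = 8, u_{48} = 4, u_{49} = 8, u_{50} = 10.
Since (u_{49}, u_{50}) = (u_1, u_2) = (8, 10) (two consecutive terms determine the rest), the sequence is eventually periodic: after a pre-period of length 1 it cycles with period 48.
The value 4 first appears (with k ≥ 2) at u_6.

6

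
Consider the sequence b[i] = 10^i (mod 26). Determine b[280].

Listing terms: b[1] = 10,  b[2] = 22,  b[3] = 12,  b[4] = 16,  b[5] = 4,  b[6] = 14,  b[7] = 10.
The sequence repeats with period 6.
So b[280] = b[1 + ((280-1) mod 6)] = b[4] = 16.

16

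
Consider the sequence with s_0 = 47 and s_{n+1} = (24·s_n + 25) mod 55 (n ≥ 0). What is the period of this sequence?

10

s_0 = 47, s_1 = 53, s_2 = 32, s_3 = 23, s_4 = 27, s_5 = 13, s_6 = 7, s_7 = 28, s_8 = 37, s_9 = 33, s_{10} = 47.
The sequence repeats with period 10.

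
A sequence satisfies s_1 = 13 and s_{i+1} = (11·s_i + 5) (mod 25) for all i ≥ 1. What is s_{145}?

3

We have s_1 = 13; s_2 = 23; s_3 = 8; s_4 = 18; s_5 = 3; s_6 = 13.
Since s_6 = s_1 = 13, the sequence is periodic with period 5.
So s_{145} = s_{1 + ((145-1) mod 5)} = s_5 = 3.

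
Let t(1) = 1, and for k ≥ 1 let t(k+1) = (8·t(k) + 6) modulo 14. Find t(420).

Listing terms: t(1) = 1,  t(2) = 0,  t(3) = 6,  t(4) = 12,  t(5) = 4,  t(6) = 10,  t(7) = 2,  t(8) = 8,  t(9) = 0.
Since t(9) = t(2) = 0, the sequence is eventually periodic: after a pre-period of length 1 it cycles with period 7.
For k ≥ 2, t(k) depends only on (k - 2) mod 7. (420 - 2) mod 7 = 5, so t(420) = t(7) = 2.

2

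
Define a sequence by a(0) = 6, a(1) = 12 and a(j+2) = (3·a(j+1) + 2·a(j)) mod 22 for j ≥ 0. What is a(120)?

6

Listing terms: a(0) = 6, a(1) = 12, a(2) = 4, a(3) = 14, a(4) = 6, a(5) = 2, a(6) = 18, a(7) = 14, a(8) = 12, a(9) = 20, a(10) = 18, a(11) = 6, a(12) = 10, a(13) = 20, a(14) = 14, a(15) = 16, a(16) = 10, a(17) = 18, a(18) = 8, a(19) = 16, a(20) = 20, a(21) = 4, a(22) = 8, a(23) = 10, a(24) = 2, a(25) = 4, a(26) = 16, a(27) = 12, a(28) = 2, a(29) = 8, a(30) = 6, a(31) = 12.
Since (a(30), a(31)) = (a(0), a(1)) = (6, 12) (two consecutive terms determine the rest), the sequence is periodic with period 30.
(120 - 0) mod 30 = 0, so a(120) = a(0) = 6.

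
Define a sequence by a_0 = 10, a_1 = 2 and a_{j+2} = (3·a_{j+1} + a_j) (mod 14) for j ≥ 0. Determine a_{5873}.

Computing terms: a_0 = 10,  a_1 = 2,  a_2 = 2,  a_3 = 8,  a_4 = 12,  a_5 = 2,  a_6 = 4,  a_7 = 0,  a_8 = 4,  a_9 = 12,  a_{10} = 12,  a_{11} = 6,  a_{12} = 2,  a_{13} = 12,  a_{14} = 10,  a_{15} = 0,  a_{16} = 10,  a_{17} = 2.
Since (a_{16}, a_{17}) = (a_0, a_1) = (10, 2) (two consecutive terms determine the rest), the sequence is periodic with period 16.
(5873 - 0) mod 16 = 1, so a_{5873} = a_1 = 2.

2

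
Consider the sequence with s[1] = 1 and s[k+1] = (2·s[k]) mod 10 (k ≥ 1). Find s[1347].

Computing terms: s[1] = 1; s[2] = 2; s[3] = 4; s[4] = 8; s[5] = 6; s[6] = 2.
Since s[6] = s[2] = 2, the sequence is eventually periodic: after a pre-period of length 1 it cycles with period 4.
For k ≥ 2, s[k] depends only on (k - 2) mod 4. (1347 - 2) mod 4 = 1, so s[1347] = s[3] = 4.

4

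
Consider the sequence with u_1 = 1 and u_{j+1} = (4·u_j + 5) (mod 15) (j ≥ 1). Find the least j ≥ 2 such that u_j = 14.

We have u_1 = 1, u_2 = 9, u_3 = 11, u_4 = 4, u_5 = 6, u_6 = 14, u_7 = 1.
The sequence repeats with period 6.
The value 14 first appears (with j ≥ 2) at u_6.

6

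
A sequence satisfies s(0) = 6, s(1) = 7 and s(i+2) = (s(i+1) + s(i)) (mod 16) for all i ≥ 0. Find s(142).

We have s(0) = 6,  s(1) = 7,  s(2) = 13,  s(3) = 4,  s(4) = 1,  s(5) = 5,  s(6) = 6,  s(7) = 11,  s(8) = 1,  s(9) = 12,  s(10) = 13,  s(11) = 9,  s(12) = 6,  s(13) = 15,  s(14) = 5,  s(15) = 4,  s(16) = 9,  s(17) = 13,  s(18) = 6,  s(19) = 3,  s(20) = 9,  s(21) = 12,  s(22) = 5,  s(23) = 1,  s(24) = 6,  s(25) = 7.
Since (s(24), s(25)) = (s(0), s(1)) = (6, 7) (two consecutive terms determine the rest), the sequence is periodic with period 24.
(142 - 0) mod 24 = 22, so s(142) = s(22) = 5.

5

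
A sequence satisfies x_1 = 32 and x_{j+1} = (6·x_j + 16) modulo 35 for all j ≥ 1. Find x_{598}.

19

We have x_1 = 32; x_2 = 33; x_3 = 4; x_4 = 5; x_5 = 11; x_6 = 12; x_7 = 18; x_8 = 19; x_9 = 25; x_{10} = 26; x_{11} = 32.
Since x_{11} = x_1 = 32, the sequence is periodic with period 10.
So x_{598} = x_{1 + ((598-1) mod 10)} = x_8 = 19.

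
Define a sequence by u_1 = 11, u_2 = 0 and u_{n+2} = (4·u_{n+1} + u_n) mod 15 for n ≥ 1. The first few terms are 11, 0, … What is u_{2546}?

12

We have u_1 = 11,  u_2 = 0,  u_3 = 11,  u_4 = 14,  u_5 = 7,  u_6 = 12,  u_7 = 10,  u_8 = 7,  u_9 = 8,  u_{10} = 9,  u_{11} = 14,  u_{12} = 5,  u_{13} = 4,  u_{14} = 6,  u_{15} = 13,  u_{16} = 13,  u_{17} = 5,  u_{18} = 3,  u_{19} = 2,  u_{20} = 11,  u_{21} = 1,  u_{22} = 0,  u_{23} = 1,  u_{24} = 4,  u_{25} = 2,  u_{26} = 12,  u_{27} = 5,  u_{28} = 2,  u_{29} = 13,  u_{30} = 9,  u_{31} = 4,  u_{32} = 10,  u_{33} = 14,  u_{34} = 6,  u_{35} = 8,  u_{36} = 8,  u_{37} = 10,  u_{38} = 3,  u_{39} = 7,  u_{40} = 1,  u_{41} = 11,  u_{42} = 0.
Since (u_{41}, u_{42}) = (u_1, u_2) = (11, 0) (two consecutive terms determine the rest), the sequence is periodic with period 40.
So u_{2546} = u_{1 + ((2546-1) mod 40)} = u_{26} = 12.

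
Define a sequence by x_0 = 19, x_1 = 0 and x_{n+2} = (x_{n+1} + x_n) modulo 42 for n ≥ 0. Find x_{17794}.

Listing terms: x_0 = 19,  x_1 = 0,  x_2 = 19,  x_3 = 19,  x_4 = 38,  x_5 = 15,  x_6 = 11,  x_7 = 26,  x_8 = 37,  x_9 = 21,  x_{10} = 16,  x_{11} = 37,  x_{12} = 11,  x_{13} = 6,  x_{14} = 17,  x_{15} = 23,  x_{16} = 40,  x_{17} = 21,  x_{18} = 19,  x_{19} = 40,  x_{20} = 17,  x_{21} = 15,  x_{22} = 32,  x_{23} = 5,  x_{24} = 37,  x_{25} = 0,  x_{26} = 37,  x_{27} = 37,  x_{28} = 32,  x_{29} = 27,  x_{30} = 17,  x_{31} = 2,  x_{32} = 19,  x_{33} = 21,  x_{34} = 40,  x_{35} = 19,  x_{36} = 17,  x_{37} = 36,  x_{38} = 11,  x_{39} = 5,  x_{40} = 16,  x_{41} = 21,  x_{42} = 37,  x_{43} = 16,  x_{44} = 11,  x_{45} = 27,  x_{46} = 38,  x_{47} = 23,  x_{48} = 19,  x_{49} = 0.
Since (x_{48}, x_{49}) = (x_0, x_1) = (19, 0) (two consecutive terms determine the rest), the sequence is periodic with period 48.
(17794 - 0) mod 48 = 34, so x_{17794} = x_{34} = 40.

40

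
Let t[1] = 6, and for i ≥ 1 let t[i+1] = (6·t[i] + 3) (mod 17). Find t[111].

1

t[1] = 6; t[2] = 5; t[3] = 16; t[4] = 14; t[5] = 2; t[6] = 15; t[7] = 8; t[8] = 0; t[9] = 3; t[10] = 4; t[11] = 10; t[12] = 12; t[13] = 7; t[14] = 11; t[15] = 1; t[16] = 9; t[17] = 6.
Since t[17] = t[1] = 6, the sequence is periodic with period 16.
So t[111] = t[1 + ((111-1) mod 16)] = t[15] = 1.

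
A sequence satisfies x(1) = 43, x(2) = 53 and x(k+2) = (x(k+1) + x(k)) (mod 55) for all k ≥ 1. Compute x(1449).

22

Computing terms: x(1) = 43,  x(2) = 53,  x(3) = 41,  x(4) = 39,  x(5) = 25,  x(6) = 9,  x(7) = 34,  x(8) = 43,  x(9) = 22,  x(10) = 10,  x(11) = 32,  x(12) = 42,  x(13) = 19,  x(14) = 6,  x(15) = 25,  x(16) = 31,  x(17) = 1,  x(18) = 32,  x(19) = 33,  x(20) = 10,  x(21) = 43,  x(22) = 53.
The sequence repeats with period 20.
So x(1449) = x(1 + ((1449-1) mod 20)) = x(9) = 22.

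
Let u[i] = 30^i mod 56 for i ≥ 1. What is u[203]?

u[1] = 30; u[2] = 4; u[3] = 8; u[4] = 16; u[5] = 32; u[6] = 8.
Since u[6] = u[3] = 8, the sequence is eventually periodic: after a pre-period of length 2 it cycles with period 3.
For i ≥ 3, u[i] depends only on (i - 3) mod 3. (203 - 3) mod 3 = 2, so u[203] = u[5] = 32.

32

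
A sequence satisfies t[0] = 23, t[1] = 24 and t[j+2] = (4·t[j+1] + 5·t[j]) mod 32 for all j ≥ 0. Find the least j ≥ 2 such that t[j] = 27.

Computing terms: t[0] = 23, t[1] = 24, t[2] = 19, t[3] = 4, t[4] = 15, t[5] = 16, t[6] = 11, t[7] = 28, t[8] = 7, t[9] = 8, t[10] = 3, t[11] = 20, t[12] = 31, t[13] = 0, t[14] = 27, t[15] = 12, t[16] = 23, t[17] = 24.
The sequence repeats with period 16.
The value 27 first appears (with j ≥ 2) at t[14].

14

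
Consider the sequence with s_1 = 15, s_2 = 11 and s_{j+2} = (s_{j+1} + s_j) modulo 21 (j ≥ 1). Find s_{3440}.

17

Computing terms: s_1 = 15; s_2 = 11; s_3 = 5; s_4 = 16; s_5 = 0; s_6 = 16; s_7 = 16; s_8 = 11; s_9 = 6; s_{10} = 17; s_{11} = 2; s_{12} = 19; s_{13} = 0; s_{14} = 19; s_{15} = 19; s_{16} = 17; s_{17} = 15; s_{18} = 11.
The sequence repeats with period 16.
So s_{3440} = s_{1 + ((3440-1) mod 16)} = s_{16} = 17.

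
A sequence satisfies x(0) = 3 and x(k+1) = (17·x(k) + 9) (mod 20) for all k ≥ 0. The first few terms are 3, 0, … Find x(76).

Computing terms: x(0) = 3; x(1) = 0; x(2) = 9; x(3) = 2; x(4) = 3.
The sequence repeats with period 4.
(76 - 0) mod 4 = 0, so x(76) = x(0) = 3.

3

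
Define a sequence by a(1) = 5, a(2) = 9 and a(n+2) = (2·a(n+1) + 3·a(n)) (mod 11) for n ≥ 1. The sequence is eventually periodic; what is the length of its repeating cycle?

10

Computing terms: a(1) = 5, a(2) = 9, a(3) = 0, a(4) = 5, a(5) = 10, a(6) = 2, a(7) = 1, a(8) = 8, a(9) = 8, a(10) = 7, a(11) = 5, a(12) = 9.
The sequence repeats with period 10.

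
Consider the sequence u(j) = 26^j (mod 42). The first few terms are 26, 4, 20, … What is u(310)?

Listing terms: u(1) = 26; u(2) = 4; u(3) = 20; u(4) = 16; u(5) = 38; u(6) = 22; u(7) = 26.
The sequence repeats with period 6.
(310 - 1) mod 6 = 3, so u(310) = u(4) = 16.

16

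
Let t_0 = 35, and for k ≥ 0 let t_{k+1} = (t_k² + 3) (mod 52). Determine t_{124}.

Listing terms: t_0 = 35; t_1 = 32; t_2 = 39; t_3 = 16; t_4 = 51; t_5 = 4; t_6 = 19; t_7 = 0; t_8 = 3; t_9 = 12; t_{10} = 43; t_{11} = 32.
Since t_{11} = t_1 = 32, the sequence is eventually periodic: after a pre-period of length 1 it cycles with period 10.
For k ≥ 1, t_k depends only on (k - 1) mod 10. (124 - 1) mod 10 = 3, so t_{124} = t_4 = 51.

51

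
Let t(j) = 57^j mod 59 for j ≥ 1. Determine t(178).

We have t(1) = 57; t(2) = 4; t(3) = 51; t(4) = 16; t(5) = 27; t(6) = 5; t(7) = 49; t(8) = 20; t(9) = 19; t(10) = 21; t(11) = 17; t(12) = 25; t(13) = 9; t(14) = 41; t(15) = 36; t(16) = 46; t(17) = 26; t(18) = 7; t(19) = 45; t(20) = 28; t(21) = 3; t(22) = 53; t(23) = 12; t(24) = 35; t(25) = 48; t(26) = 22; t(27) = 15; t(28) = 29; t(29) = 1; t(30) = 57.
The sequence repeats with period 29.
So t(178) = t(1 + ((178-1) mod 29)) = t(4) = 16.

16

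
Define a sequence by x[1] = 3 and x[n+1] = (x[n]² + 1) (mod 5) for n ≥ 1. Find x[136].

We have x[1] = 3; x[2] = 0; x[3] = 1; x[4] = 2; x[5] = 0.
Since x[5] = x[2] = 0, the sequence is eventually periodic: after a pre-period of length 1 it cycles with period 3.
For n ≥ 2, x[n] depends only on (n - 2) mod 3. (136 - 2) mod 3 = 2, so x[136] = x[4] = 2.

2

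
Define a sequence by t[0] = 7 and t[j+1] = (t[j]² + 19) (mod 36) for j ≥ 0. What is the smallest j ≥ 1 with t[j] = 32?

1

Computing terms: t[0] = 7; t[1] = 32; t[2] = 35; t[3] = 20; t[4] = 23; t[5] = 8; t[6] = 11; t[7] = 32.
Since t[7] = t[1] = 32, the sequence is eventually periodic: after a pre-period of length 1 it cycles with period 6.
The value 32 first appears (with j ≥ 1) at t[1].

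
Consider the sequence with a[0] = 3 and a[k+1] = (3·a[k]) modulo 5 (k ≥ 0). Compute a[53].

4

a[0] = 3, a[1] = 4, a[2] = 2, a[3] = 1, a[4] = 3.
The sequence repeats with period 4.
(53 - 0) mod 4 = 1, so a[53] = a[1] = 4.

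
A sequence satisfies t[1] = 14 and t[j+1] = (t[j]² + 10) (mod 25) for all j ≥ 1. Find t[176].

We have t[1] = 14; t[2] = 6; t[3] = 21; t[4] = 1; t[5] = 11; t[6] = 6.
Since t[6] = t[2] = 6, the sequence is eventually periodic: after a pre-period of length 1 it cycles with period 4.
For j ≥ 2, t[j] depends only on (j - 2) mod 4. (176 - 2) mod 4 = 2, so t[176] = t[4] = 1.

1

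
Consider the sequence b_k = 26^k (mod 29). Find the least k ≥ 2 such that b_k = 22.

22

Listing terms: b_1 = 26, b_2 = 9, b_3 = 2, b_4 = 23, b_5 = 18, b_6 = 4, b_7 = 17, b_8 = 7, b_9 = 8, b_{10} = 5, b_{11} = 14, b_{12} = 16, b_{13} = 10, b_{14} = 28, b_{15} = 3, b_{16} = 20, b_{17} = 27, b_{18} = 6, b_{19} = 11, b_{20} = 25, b_{21} = 12, b_{22} = 22, b_{23} = 21, b_{24} = 24, b_{25} = 15, b_{26} = 13, b_{27} = 19, b_{28} = 1, b_{29} = 26.
Since b_{29} = b_1 = 26, the sequence is periodic with period 28.
The value 22 first appears (with k ≥ 2) at b_{22}.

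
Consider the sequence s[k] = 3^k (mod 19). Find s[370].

16

s[1] = 3, s[2] = 9, s[3] = 8, s[4] = 5, s[5] = 15, s[6] = 7, s[7] = 2, s[8] = 6, s[9] = 18, s[10] = 16, s[11] = 10, s[12] = 11, s[13] = 14, s[14] = 4, s[15] = 12, s[16] = 17, s[17] = 13, s[18] = 1, s[19] = 3.
Since s[19] = s[1] = 3, the sequence is periodic with period 18.
(370 - 1) mod 18 = 9, so s[370] = s[10] = 16.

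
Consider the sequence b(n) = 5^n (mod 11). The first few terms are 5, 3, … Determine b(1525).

Listing terms: b(1) = 5,  b(2) = 3,  b(3) = 4,  b(4) = 9,  b(5) = 1,  b(6) = 5.
The sequence repeats with period 5.
(1525 - 1) mod 5 = 4, so b(1525) = b(5) = 1.

1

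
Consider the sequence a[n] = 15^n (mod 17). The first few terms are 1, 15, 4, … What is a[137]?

Computing terms: a[0] = 1, a[1] = 15, a[2] = 4, a[3] = 9, a[4] = 16, a[5] = 2, a[6] = 13, a[7] = 8, a[8] = 1.
Since a[8] = a[0] = 1, the sequence is periodic with period 8.
So a[137] = a[0 + ((137-0) mod 8)] = a[1] = 15.

15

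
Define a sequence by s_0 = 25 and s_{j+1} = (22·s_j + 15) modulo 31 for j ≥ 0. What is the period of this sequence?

Computing terms: s_0 = 25; s_1 = 7; s_2 = 14; s_3 = 13; s_4 = 22; s_5 = 3; s_6 = 19; s_7 = 30; s_8 = 24; s_9 = 16; s_{10} = 26; s_{11} = 29; s_{12} = 2; s_{13} = 28; s_{14} = 11; s_{15} = 9; s_{16} = 27; s_{17} = 20; s_{18} = 21; s_{19} = 12; s_{20} = 0; s_{21} = 15; s_{22} = 4; s_{23} = 10; s_{24} = 18; s_{25} = 8; s_{26} = 5; s_{27} = 1; s_{28} = 6; s_{29} = 23; s_{30} = 25.
The sequence repeats with period 30.

30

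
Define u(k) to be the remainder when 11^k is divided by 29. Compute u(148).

16

We have u(0) = 1,  u(1) = 11,  u(2) = 5,  u(3) = 26,  u(4) = 25,  u(5) = 14,  u(6) = 9,  u(7) = 12,  u(8) = 16,  u(9) = 2,  u(10) = 22,  u(11) = 10,  u(12) = 23,  u(13) = 21,  u(14) = 28,  u(15) = 18,  u(16) = 24,  u(17) = 3,  u(18) = 4,  u(19) = 15,  u(20) = 20,  u(21) = 17,  u(22) = 13,  u(23) = 27,  u(24) = 7,  u(25) = 19,  u(26) = 6,  u(27) = 8,  u(28) = 1.
Since u(28) = u(0) = 1, the sequence is periodic with period 28.
(148 - 0) mod 28 = 8, so u(148) = u(8) = 16.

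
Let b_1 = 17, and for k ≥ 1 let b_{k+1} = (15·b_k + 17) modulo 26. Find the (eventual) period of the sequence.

12

Computing terms: b_1 = 17; b_2 = 12; b_3 = 15; b_4 = 8; b_5 = 7; b_6 = 18; b_7 = 1; b_8 = 6; b_9 = 3; b_{10} = 10; b_{11} = 11; b_{12} = 0; b_{13} = 17.
Since b_{13} = b_1 = 17, the sequence is periodic with period 12.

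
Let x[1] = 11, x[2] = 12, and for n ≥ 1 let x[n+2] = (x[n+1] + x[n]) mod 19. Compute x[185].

1

x[1] = 11; x[2] = 12; x[3] = 4; x[4] = 16; x[5] = 1; x[6] = 17; x[7] = 18; x[8] = 16; x[9] = 15; x[10] = 12; x[11] = 8; x[12] = 1; x[13] = 9; x[14] = 10; x[15] = 0; x[16] = 10; x[17] = 10; x[18] = 1; x[19] = 11; x[20] = 12.
The sequence repeats with period 18.
(185 - 1) mod 18 = 4, so x[185] = x[5] = 1.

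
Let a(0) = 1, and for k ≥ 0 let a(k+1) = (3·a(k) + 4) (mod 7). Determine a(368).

4

Computing terms: a(0) = 1; a(1) = 0; a(2) = 4; a(3) = 2; a(4) = 3; a(5) = 6; a(6) = 1.
The sequence repeats with period 6.
So a(368) = a(0 + ((368-0) mod 6)) = a(2) = 4.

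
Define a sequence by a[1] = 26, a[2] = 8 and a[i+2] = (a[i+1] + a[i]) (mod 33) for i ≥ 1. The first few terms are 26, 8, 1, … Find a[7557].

Listing terms: a[1] = 26, a[2] = 8, a[3] = 1, a[4] = 9, a[5] = 10, a[6] = 19, a[7] = 29, a[8] = 15, a[9] = 11, a[10] = 26, a[11] = 4, a[12] = 30, a[13] = 1, a[14] = 31, a[15] = 32, a[16] = 30, a[17] = 29, a[18] = 26, a[19] = 22, a[20] = 15, a[21] = 4, a[22] = 19, a[23] = 23, a[24] = 9, a[25] = 32, a[26] = 8, a[27] = 7, a[28] = 15, a[29] = 22, a[30] = 4, a[31] = 26, a[32] = 30, a[33] = 23, a[34] = 20, a[35] = 10, a[36] = 30, a[37] = 7, a[38] = 4, a[39] = 11, a[40] = 15, a[41] = 26, a[42] = 8.
Since (a[41], a[42]) = (a[1], a[2]) = (26, 8) (two consecutive terms determine the rest), the sequence is periodic with period 40.
So a[7557] = a[1 + ((7557-1) mod 40)] = a[37] = 7.

7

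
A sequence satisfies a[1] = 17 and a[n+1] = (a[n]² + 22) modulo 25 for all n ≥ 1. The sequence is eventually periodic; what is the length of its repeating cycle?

Listing terms: a[1] = 17,  a[2] = 11,  a[3] = 18,  a[4] = 21,  a[5] = 13,  a[6] = 16,  a[7] = 3,  a[8] = 6,  a[9] = 8,  a[10] = 11.
Since a[10] = a[2] = 11, the sequence is eventually periodic: after a pre-period of length 1 it cycles with period 8.

8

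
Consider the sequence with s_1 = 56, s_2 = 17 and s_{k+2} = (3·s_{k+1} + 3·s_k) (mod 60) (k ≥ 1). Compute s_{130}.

Listing terms: s_1 = 56, s_2 = 17, s_3 = 39, s_4 = 48, s_5 = 21, s_6 = 27, s_7 = 24, s_8 = 33, s_9 = 51, s_{10} = 12, s_{11} = 9, s_{12} = 3, s_{13} = 36, s_{14} = 57, s_{15} = 39, s_{16} = 48.
Since (s_{15}, s_{16}) = (s_3, s_4) = (39, 48) (two consecutive terms determine the rest), the sequence is eventually periodic: after a pre-period of length 2 it cycles with period 12.
For k ≥ 3, s_k depends only on (k - 3) mod 12. (130 - 3) mod 12 = 7, so s_{130} = s_{10} = 12.

12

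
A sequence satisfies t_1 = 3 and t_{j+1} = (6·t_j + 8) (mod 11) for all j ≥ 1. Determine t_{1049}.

8

We have t_1 = 3,  t_2 = 4,  t_3 = 10,  t_4 = 2,  t_5 = 9,  t_6 = 7,  t_7 = 6,  t_8 = 0,  t_9 = 8,  t_{10} = 1,  t_{11} = 3.
Since t_{11} = t_1 = 3, the sequence is periodic with period 10.
(1049 - 1) mod 10 = 8, so t_{1049} = t_9 = 8.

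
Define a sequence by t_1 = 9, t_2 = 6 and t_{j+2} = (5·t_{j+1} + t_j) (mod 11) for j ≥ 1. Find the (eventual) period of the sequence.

24

We have t_1 = 9,  t_2 = 6,  t_3 = 6,  t_4 = 3,  t_5 = 10,  t_6 = 9,  t_7 = 0,  t_8 = 9,  t_9 = 1,  t_{10} = 3,  t_{11} = 5,  t_{12} = 6,  t_{13} = 2,  t_{14} = 5,  t_{15} = 5,  t_{16} = 8,  t_{17} = 1,  t_{18} = 2,  t_{19} = 0,  t_{20} = 2,  t_{21} = 10,  t_{22} = 8,  t_{23} = 6,  t_{24} = 5,  t_{25} = 9,  t_{26} = 6.
The sequence repeats with period 24.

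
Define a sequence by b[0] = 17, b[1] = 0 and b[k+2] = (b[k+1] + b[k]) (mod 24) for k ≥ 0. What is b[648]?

Computing terms: b[0] = 17,  b[1] = 0,  b[2] = 17,  b[3] = 17,  b[4] = 10,  b[5] = 3,  b[6] = 13,  b[7] = 16,  b[8] = 5,  b[9] = 21,  b[10] = 2,  b[11] = 23,  b[12] = 1,  b[13] = 0,  b[14] = 1,  b[15] = 1,  b[16] = 2,  b[17] = 3,  b[18] = 5,  b[19] = 8,  b[20] = 13,  b[21] = 21,  b[22] = 10,  b[23] = 7,  b[24] = 17,  b[25] = 0.
Since (b[24], b[25]) = (b[0], b[1]) = (17, 0) (two consecutive terms determine the rest), the sequence is periodic with period 24.
(648 - 0) mod 24 = 0, so b[648] = b[0] = 17.

17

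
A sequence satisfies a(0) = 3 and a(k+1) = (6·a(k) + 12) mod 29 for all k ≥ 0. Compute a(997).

4

a(0) = 3, a(1) = 1, a(2) = 18, a(3) = 4, a(4) = 7, a(5) = 25, a(6) = 17, a(7) = 27, a(8) = 0, a(9) = 12, a(10) = 26, a(11) = 23, a(12) = 5, a(13) = 13, a(14) = 3.
Since a(14) = a(0) = 3, the sequence is periodic with period 14.
(997 - 0) mod 14 = 3, so a(997) = a(3) = 4.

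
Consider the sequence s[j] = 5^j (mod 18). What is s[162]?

1

Listing terms: s[0] = 1; s[1] = 5; s[2] = 7; s[3] = 17; s[4] = 13; s[5] = 11; s[6] = 1.
The sequence repeats with period 6.
(162 - 0) mod 6 = 0, so s[162] = s[0] = 1.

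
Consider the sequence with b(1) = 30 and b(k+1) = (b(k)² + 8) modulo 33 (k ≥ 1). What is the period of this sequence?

Computing terms: b(1) = 30, b(2) = 17, b(3) = 0, b(4) = 8, b(5) = 6, b(6) = 11, b(7) = 30.
Since b(7) = b(1) = 30, the sequence is periodic with period 6.

6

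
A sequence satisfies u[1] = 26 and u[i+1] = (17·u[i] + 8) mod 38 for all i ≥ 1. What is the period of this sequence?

9

Listing terms: u[1] = 26,  u[2] = 32,  u[3] = 20,  u[4] = 6,  u[5] = 34,  u[6] = 16,  u[7] = 14,  u[8] = 18,  u[9] = 10,  u[10] = 26.
The sequence repeats with period 9.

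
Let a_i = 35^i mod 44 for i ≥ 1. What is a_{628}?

25

Computing terms: a_1 = 35,  a_2 = 37,  a_3 = 19,  a_4 = 5,  a_5 = 43,  a_6 = 9,  a_7 = 7,  a_8 = 25,  a_9 = 39,  a_{10} = 1,  a_{11} = 35.
The sequence repeats with period 10.
(628 - 1) mod 10 = 7, so a_{628} = a_8 = 25.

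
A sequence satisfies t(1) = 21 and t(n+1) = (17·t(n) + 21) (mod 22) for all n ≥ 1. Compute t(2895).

Listing terms: t(1) = 21,  t(2) = 4,  t(3) = 1,  t(4) = 16,  t(5) = 7,  t(6) = 8,  t(7) = 3,  t(8) = 6,  t(9) = 13,  t(10) = 0,  t(11) = 21.
Since t(11) = t(1) = 21, the sequence is periodic with period 10.
(2895 - 1) mod 10 = 4, so t(2895) = t(5) = 7.

7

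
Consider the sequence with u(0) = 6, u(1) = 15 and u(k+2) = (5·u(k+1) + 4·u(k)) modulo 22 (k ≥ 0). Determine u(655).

We have u(0) = 6,  u(1) = 15,  u(2) = 11,  u(3) = 5,  u(4) = 3,  u(5) = 13,  u(6) = 11,  u(7) = 19,  u(8) = 7,  u(9) = 1,  u(10) = 11,  u(11) = 15,  u(12) = 9,  u(13) = 17,  u(14) = 11,  u(15) = 13,  u(16) = 21,  u(17) = 3,  u(18) = 11,  u(19) = 1,  u(20) = 5,  u(21) = 7,  u(22) = 11,  u(23) = 17,  u(24) = 19,  u(25) = 9,  u(26) = 11,  u(27) = 3,  u(28) = 15,  u(29) = 21,  u(30) = 11,  u(31) = 7,  u(32) = 13,  u(33) = 5,  u(34) = 11,  u(35) = 9,  u(36) = 1,  u(37) = 19,  u(38) = 11,  u(39) = 21,  u(40) = 17,  u(41) = 15,  u(42) = 11.
Since (u(41), u(42)) = (u(1), u(2)) = (15, 11) (two consecutive terms determine the rest), the sequence is eventually periodic: after a pre-period of length 1 it cycles with period 40.
For k ≥ 1, u(k) depends only on (k - 1) mod 40. (655 - 1) mod 40 = 14, so u(655) = u(15) = 13.

13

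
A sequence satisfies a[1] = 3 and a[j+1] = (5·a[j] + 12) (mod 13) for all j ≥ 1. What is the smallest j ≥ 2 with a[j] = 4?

3

Computing terms: a[1] = 3; a[2] = 1; a[3] = 4; a[4] = 6; a[5] = 3.
The sequence repeats with period 4.
The value 4 first appears (with j ≥ 2) at a[3].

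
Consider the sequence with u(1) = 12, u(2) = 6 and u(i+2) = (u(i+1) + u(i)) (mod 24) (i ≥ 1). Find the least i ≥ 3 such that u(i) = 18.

3

u(1) = 12,  u(2) = 6,  u(3) = 18,  u(4) = 0,  u(5) = 18,  u(6) = 18,  u(7) = 12,  u(8) = 6.
The sequence repeats with period 6.
The value 18 first appears (with i ≥ 3) at u(3).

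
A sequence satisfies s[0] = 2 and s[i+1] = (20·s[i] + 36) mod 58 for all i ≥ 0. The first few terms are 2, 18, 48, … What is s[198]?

We have s[0] = 2,  s[1] = 18,  s[2] = 48,  s[3] = 10,  s[4] = 4,  s[5] = 0,  s[6] = 36,  s[7] = 2.
The sequence repeats with period 7.
(198 - 0) mod 7 = 2, so s[198] = s[2] = 48.

48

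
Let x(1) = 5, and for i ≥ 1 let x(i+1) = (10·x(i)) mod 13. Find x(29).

We have x(1) = 5,  x(2) = 11,  x(3) = 6,  x(4) = 8,  x(5) = 2,  x(6) = 7,  x(7) = 5.
Since x(7) = x(1) = 5, the sequence is periodic with period 6.
(29 - 1) mod 6 = 4, so x(29) = x(5) = 2.

2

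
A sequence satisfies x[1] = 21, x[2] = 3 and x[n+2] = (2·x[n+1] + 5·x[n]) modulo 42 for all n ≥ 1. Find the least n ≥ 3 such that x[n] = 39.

x[1] = 21,  x[2] = 3,  x[3] = 27,  x[4] = 27,  x[5] = 21,  x[6] = 9,  x[7] = 39,  x[8] = 39,  x[9] = 21,  x[10] = 27,  x[11] = 33,  x[12] = 33,  x[13] = 21,  x[14] = 39,  x[15] = 15,  x[16] = 15,  x[17] = 21,  x[18] = 33,  x[19] = 3,  x[20] = 3,  x[21] = 21,  x[22] = 15,  x[23] = 9,  x[24] = 9,  x[25] = 21,  x[26] = 3.
The sequence repeats with period 24.
The value 39 first appears (with n ≥ 3) at x[7].

7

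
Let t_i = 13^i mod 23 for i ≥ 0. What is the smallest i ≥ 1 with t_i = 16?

10

t_0 = 1; t_1 = 13; t_2 = 8; t_3 = 12; t_4 = 18; t_5 = 4; t_6 = 6; t_7 = 9; t_8 = 2; t_9 = 3; t_{10} = 16; t_{11} = 1.
The sequence repeats with period 11.
The value 16 first appears (with i ≥ 1) at t_{10}.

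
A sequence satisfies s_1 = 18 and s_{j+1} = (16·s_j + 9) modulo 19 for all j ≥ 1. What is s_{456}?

13

Listing terms: s_1 = 18; s_2 = 12; s_3 = 11; s_4 = 14; s_5 = 5; s_6 = 13; s_7 = 8; s_8 = 4; s_9 = 16; s_{10} = 18.
The sequence repeats with period 9.
So s_{456} = s_{1 + ((456-1) mod 9)} = s_6 = 13.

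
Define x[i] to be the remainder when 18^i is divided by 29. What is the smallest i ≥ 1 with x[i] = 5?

2

x[0] = 1,  x[1] = 18,  x[2] = 5,  x[3] = 3,  x[4] = 25,  x[5] = 15,  x[6] = 9,  x[7] = 17,  x[8] = 16,  x[9] = 27,  x[10] = 22,  x[11] = 19,  x[12] = 23,  x[13] = 8,  x[14] = 28,  x[15] = 11,  x[16] = 24,  x[17] = 26,  x[18] = 4,  x[19] = 14,  x[20] = 20,  x[21] = 12,  x[22] = 13,  x[23] = 2,  x[24] = 7,  x[25] = 10,  x[26] = 6,  x[27] = 21,  x[28] = 1.
The sequence repeats with period 28.
The value 5 first appears (with i ≥ 1) at x[2].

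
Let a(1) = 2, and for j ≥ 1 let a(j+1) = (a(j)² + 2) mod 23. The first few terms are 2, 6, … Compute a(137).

11

We have a(1) = 2; a(2) = 6; a(3) = 15; a(4) = 20; a(5) = 11; a(6) = 8; a(7) = 20.
Since a(7) = a(4) = 20, the sequence is eventually periodic: after a pre-period of length 3 it cycles with period 3.
For j ≥ 4, a(j) depends only on (j - 4) mod 3. (137 - 4) mod 3 = 1, so a(137) = a(5) = 11.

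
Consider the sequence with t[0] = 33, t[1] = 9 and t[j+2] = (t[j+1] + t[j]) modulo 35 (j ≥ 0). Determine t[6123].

26

t[0] = 33,  t[1] = 9,  t[2] = 7,  t[3] = 16,  t[4] = 23,  t[5] = 4,  t[6] = 27,  t[7] = 31,  t[8] = 23,  t[9] = 19,  t[10] = 7,  t[11] = 26,  t[12] = 33,  t[13] = 24,  t[14] = 22,  t[15] = 11,  t[16] = 33,  t[17] = 9.
Since (t[16], t[17]) = (t[0], t[1]) = (33, 9) (two consecutive terms determine the rest), the sequence is periodic with period 16.
So t[6123] = t[0 + ((6123-0) mod 16)] = t[11] = 26.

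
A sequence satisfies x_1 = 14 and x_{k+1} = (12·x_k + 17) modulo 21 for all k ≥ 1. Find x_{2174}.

17

x_1 = 14; x_2 = 17; x_3 = 11; x_4 = 2; x_5 = 20; x_6 = 5; x_7 = 14.
Since x_7 = x_1 = 14, the sequence is periodic with period 6.
So x_{2174} = x_{1 + ((2174-1) mod 6)} = x_2 = 17.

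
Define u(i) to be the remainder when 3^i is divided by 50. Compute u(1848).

u(0) = 1, u(1) = 3, u(2) = 9, u(3) = 27, u(4) = 31, u(5) = 43, u(6) = 29, u(7) = 37, u(8) = 11, u(9) = 33, u(10) = 49, u(11) = 47, u(12) = 41, u(13) = 23, u(14) = 19, u(15) = 7, u(16) = 21, u(17) = 13, u(18) = 39, u(19) = 17, u(20) = 1.
Since u(20) = u(0) = 1, the sequence is periodic with period 20.
So u(1848) = u(0 + ((1848-0) mod 20)) = u(8) = 11.

11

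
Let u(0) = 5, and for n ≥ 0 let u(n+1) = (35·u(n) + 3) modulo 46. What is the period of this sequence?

Listing terms: u(0) = 5,  u(1) = 40,  u(2) = 23,  u(3) = 26,  u(4) = 39,  u(5) = 34,  u(6) = 43,  u(7) = 36,  u(8) = 21,  u(9) = 2,  u(10) = 27,  u(11) = 28,  u(12) = 17,  u(13) = 0,  u(14) = 3,  u(15) = 16,  u(16) = 11,  u(17) = 20,  u(18) = 13,  u(19) = 44,  u(20) = 25,  u(21) = 4,  u(22) = 5.
The sequence repeats with period 22.

22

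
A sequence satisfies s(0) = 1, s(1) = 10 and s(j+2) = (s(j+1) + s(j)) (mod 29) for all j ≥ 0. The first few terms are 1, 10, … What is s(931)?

22

Computing terms: s(0) = 1; s(1) = 10; s(2) = 11; s(3) = 21; s(4) = 3; s(5) = 24; s(6) = 27; s(7) = 22; s(8) = 20; s(9) = 13; s(10) = 4; s(11) = 17; s(12) = 21; s(13) = 9; s(14) = 1; s(15) = 10.
The sequence repeats with period 14.
So s(931) = s(0 + ((931-0) mod 14)) = s(7) = 22.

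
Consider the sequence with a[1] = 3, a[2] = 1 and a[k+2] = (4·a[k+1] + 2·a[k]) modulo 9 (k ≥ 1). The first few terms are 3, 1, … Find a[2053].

3

Computing terms: a[1] = 3, a[2] = 1, a[3] = 1, a[4] = 6, a[5] = 8, a[6] = 8, a[7] = 3, a[8] = 1.
Since (a[7], a[8]) = (a[1], a[2]) = (3, 1) (two consecutive terms determine the rest), the sequence is periodic with period 6.
So a[2053] = a[1 + ((2053-1) mod 6)] = a[1] = 3.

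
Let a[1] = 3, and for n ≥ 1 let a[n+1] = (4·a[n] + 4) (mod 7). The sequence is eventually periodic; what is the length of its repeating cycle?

3

Listing terms: a[1] = 3,  a[2] = 2,  a[3] = 5,  a[4] = 3.
Since a[4] = a[1] = 3, the sequence is periodic with period 3.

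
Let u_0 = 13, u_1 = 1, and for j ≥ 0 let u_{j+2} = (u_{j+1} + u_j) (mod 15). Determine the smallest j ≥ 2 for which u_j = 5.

13

We have u_0 = 13, u_1 = 1, u_2 = 14, u_3 = 0, u_4 = 14, u_5 = 14, u_6 = 13, u_7 = 12, u_8 = 10, u_9 = 7, u_{10} = 2, u_{11} = 9, u_{12} = 11, u_{13} = 5, u_{14} = 1, u_{15} = 6, u_{16} = 7, u_{17} = 13, u_{18} = 5, u_{19} = 3, u_{20} = 8, u_{21} = 11, u_{22} = 4, u_{23} = 0, u_{24} = 4, u_{25} = 4, u_{26} = 8, u_{27} = 12, u_{28} = 5, u_{29} = 2, u_{30} = 7, u_{31} = 9, u_{32} = 1, u_{33} = 10, u_{34} = 11, u_{35} = 6, u_{36} = 2, u_{37} = 8, u_{38} = 10, u_{39} = 3, u_{40} = 13, u_{41} = 1.
The sequence repeats with period 40.
The value 5 first appears (with j ≥ 2) at u_{13}.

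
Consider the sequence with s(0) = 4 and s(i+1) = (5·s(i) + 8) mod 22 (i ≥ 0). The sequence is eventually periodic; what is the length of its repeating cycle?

Computing terms: s(0) = 4, s(1) = 6, s(2) = 16, s(3) = 0, s(4) = 8, s(5) = 4.
Since s(5) = s(0) = 4, the sequence is periodic with period 5.

5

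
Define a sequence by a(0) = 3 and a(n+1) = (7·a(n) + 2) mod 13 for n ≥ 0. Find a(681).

9

We have a(0) = 3,  a(1) = 10,  a(2) = 7,  a(3) = 12,  a(4) = 8,  a(5) = 6,  a(6) = 5,  a(7) = 11,  a(8) = 1,  a(9) = 9,  a(10) = 0,  a(11) = 2,  a(12) = 3.
The sequence repeats with period 12.
(681 - 0) mod 12 = 9, so a(681) = a(9) = 9.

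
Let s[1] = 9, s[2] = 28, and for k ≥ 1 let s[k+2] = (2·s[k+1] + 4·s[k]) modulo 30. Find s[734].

We have s[1] = 9, s[2] = 28, s[3] = 2, s[4] = 26, s[5] = 0, s[6] = 14, s[7] = 28, s[8] = 22, s[9] = 6, s[10] = 10, s[11] = 14, s[12] = 8, s[13] = 12, s[14] = 26, s[15] = 10, s[16] = 4, s[17] = 18, s[18] = 22, s[19] = 26, s[20] = 20, s[21] = 24, s[22] = 8, s[23] = 22, s[24] = 16, s[25] = 0, s[26] = 4, s[27] = 8, s[28] = 2, s[29] = 6, s[30] = 20, s[31] = 4, s[32] = 28, s[33] = 12, s[34] = 16, s[35] = 20, s[36] = 14, s[37] = 18, s[38] = 2, s[39] = 16, s[40] = 10, s[41] = 24, s[42] = 28, s[43] = 2.
Since (s[42], s[43]) = (s[2], s[3]) = (28, 2) (two consecutive terms determine the rest), the sequence is eventually periodic: after a pre-period of length 1 it cycles with period 40.
For k ≥ 2, s[k] depends only on (k - 2) mod 40. (734 - 2) mod 40 = 12, so s[734] = s[14] = 26.

26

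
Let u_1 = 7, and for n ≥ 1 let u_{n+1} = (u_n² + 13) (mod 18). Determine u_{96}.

14

Computing terms: u_1 = 7,  u_2 = 8,  u_3 = 5,  u_4 = 2,  u_5 = 17,  u_6 = 14,  u_7 = 11,  u_8 = 8.
Since u_8 = u_2 = 8, the sequence is eventually periodic: after a pre-period of length 1 it cycles with period 6.
For n ≥ 2, u_n depends only on (n - 2) mod 6. (96 - 2) mod 6 = 4, so u_{96} = u_6 = 14.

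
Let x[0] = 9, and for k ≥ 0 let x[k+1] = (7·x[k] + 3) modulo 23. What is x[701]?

12

We have x[0] = 9, x[1] = 20, x[2] = 5, x[3] = 15, x[4] = 16, x[5] = 0, x[6] = 3, x[7] = 1, x[8] = 10, x[9] = 4, x[10] = 8, x[11] = 13, x[12] = 2, x[13] = 17, x[14] = 7, x[15] = 6, x[16] = 22, x[17] = 19, x[18] = 21, x[19] = 12, x[20] = 18, x[21] = 14, x[22] = 9.
Since x[22] = x[0] = 9, the sequence is periodic with period 22.
So x[701] = x[0 + ((701-0) mod 22)] = x[19] = 12.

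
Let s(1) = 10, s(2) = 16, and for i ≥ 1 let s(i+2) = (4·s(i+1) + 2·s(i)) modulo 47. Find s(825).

25

s(1) = 10, s(2) = 16, s(3) = 37, s(4) = 39, s(5) = 42, s(6) = 11, s(7) = 34, s(8) = 17, s(9) = 42, s(10) = 14, s(11) = 46, s(12) = 24, s(13) = 0, s(14) = 1, s(15) = 4, s(16) = 18, s(17) = 33, s(18) = 27, s(19) = 33, s(20) = 45, s(21) = 11, s(22) = 40, s(23) = 41, s(24) = 9, s(25) = 24, s(26) = 20, s(27) = 34, s(28) = 35, s(29) = 20, s(30) = 9, s(31) = 29, s(32) = 40, s(33) = 30, s(34) = 12, s(35) = 14, s(36) = 33, s(37) = 19, s(38) = 1, s(39) = 42, s(40) = 29, s(41) = 12, s(42) = 12, s(43) = 25, s(44) = 30, s(45) = 29, s(46) = 35, s(47) = 10, s(48) = 16.
The sequence repeats with period 46.
So s(825) = s(1 + ((825-1) mod 46)) = s(43) = 25.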